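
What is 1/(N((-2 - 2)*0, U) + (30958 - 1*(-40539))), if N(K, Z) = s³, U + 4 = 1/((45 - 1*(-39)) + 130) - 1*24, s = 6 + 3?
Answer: 1/72226 ≈ 1.3845e-5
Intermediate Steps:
s = 9
U = -5991/214 (U = -4 + (1/((45 - 1*(-39)) + 130) - 1*24) = -4 + (1/((45 + 39) + 130) - 24) = -4 + (1/(84 + 130) - 24) = -4 + (1/214 - 24) = -4 - 5135/214 = -5991/214 ≈ -27.995)
N(K, Z) = 729 (N(K, Z) = 9³ = 729)
1/(N((-2 - 2)*0, U) + (30958 - 1*(-40539))) = 1/(729 + (30958 - 1*(-40539))) = 1/(729 + (30958 + 40539)) = 1/(729 + 71497) = 1/72226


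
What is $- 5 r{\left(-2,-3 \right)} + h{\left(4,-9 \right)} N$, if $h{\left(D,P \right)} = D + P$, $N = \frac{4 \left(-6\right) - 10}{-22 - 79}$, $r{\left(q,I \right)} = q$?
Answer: $\frac{840}{101} \approx 8.3168$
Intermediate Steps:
$N = \frac{34}{101}$ ($N = \frac{-24 - 10}{-101} = \left(-34\right) \left(- \frac{1}{101}\right) = \frac{34}{101} \approx 0.33663$)
$- 5 r{\left(-2,-3 \right)} + h{\left(4,-9 \right)} N = \left(-5\right) \left(-2\right) + \left(4 - 9\right) \frac{34}{101} = 10 - \frac{170}{101} = \frac{840}{101}$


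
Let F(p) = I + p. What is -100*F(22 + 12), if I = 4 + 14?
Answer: -5200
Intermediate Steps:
I = 18
F(p) = 18 + p
-100*F(22 + 12) = -100*(18 + (22 + 12)) = -100*(18 + 34) = -100*52 = -5200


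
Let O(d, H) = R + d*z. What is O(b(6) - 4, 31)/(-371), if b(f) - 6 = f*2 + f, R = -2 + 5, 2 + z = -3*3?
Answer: 31/53 ≈ 0.58491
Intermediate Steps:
z = -11 (z = -2 - 3*3 = -2 - 9 = -11)
R = 3
b(f) = 6 + 3*f (b(f) = 6 + (f*2 + f) = 6 + (2*f + f) = 6 + 3*f)
O(d, H) = 3 - 11*d (O(d, H) = 3 + d*(-11) = 3 - 11*d)
O(b(6) - 4, 31)/(-371) = (3 - 11*((6 + 3*6) - 4))/(-371) = (3 - 11*((6 + 18) - 4))*(-1/371) = (3 - 11*(24 - 4))*(-1/371) = (3 - 11*20)*(-1/371) = (3 - 220)*(-1/371) = -217*(-1/371) = 31/53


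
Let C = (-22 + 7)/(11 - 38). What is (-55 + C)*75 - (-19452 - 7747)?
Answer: 69347/3 ≈ 23116.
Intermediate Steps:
C = 5/9 (C = -15/(-27) = -15*(-1/27) = 5/9 ≈ 0.55556)
(-55 + C)*75 - (-19452 - 7747) = (-55 + 5/9)*75 - (-19452 - 7747) = -490/9*75 - 1*(-27199) = -12250/3 + 27199 = 69347/3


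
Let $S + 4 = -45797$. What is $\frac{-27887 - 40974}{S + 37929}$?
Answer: $\frac{68861}{7872} \approx 8.7476$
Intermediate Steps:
$S = -45801$ ($S = -4 - 45797 = -45801$)
$\frac{-27887 - 40974}{S + 37929} = \frac{-27887 - 40974}{-45801 + 37929} = - \frac{68861}{-7872} = \left(-68861\right) \left(- \frac{1}{7872}\right) = \frac{68861}{7872}$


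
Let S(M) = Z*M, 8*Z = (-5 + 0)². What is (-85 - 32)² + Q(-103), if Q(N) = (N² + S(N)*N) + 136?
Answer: 460697/8 ≈ 57587.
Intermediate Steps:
Z = 25/8 (Z = (-5 + 0)²/8 = (⅛)*(-5)² = (⅛)*25 = 25/8 ≈ 3.1250)
S(M) = 25*M/8
Q(N) = 136 + 33*N²/8 (Q(N) = (N² + (25*N/8)*N) + 136 = (N² + 25*N²/8) + 136 = 33*N²/8 + 136 = 136 + 33*N²/8)
(-85 - 32)² + Q(-103) = (-85 - 32)² + (136 + (33/8)*(-103)²) = (-117)² + (136 + (33/8)*10609) = 13689 + (136 + 350097/8) = 13689 + 351185/8 = 460697/8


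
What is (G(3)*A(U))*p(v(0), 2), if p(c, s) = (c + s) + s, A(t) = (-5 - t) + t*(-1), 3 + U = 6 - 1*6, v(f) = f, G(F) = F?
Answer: 12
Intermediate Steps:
U = -3 (U = -3 + (6 - 1*6) = -3 + (6 - 6) = -3 + 0 = -3)
A(t) = -5 - 2*t (A(t) = (-5 - t) - t = -5 - 2*t)
p(c, s) = c + 2*s
(G(3)*A(U))*p(v(0), 2) = (3*(-5 - 2*(-3)))*(0 + 2*2) = (3*(-5 + 6))*(0 + 4) = (3*1)*4 = 3*4 = 12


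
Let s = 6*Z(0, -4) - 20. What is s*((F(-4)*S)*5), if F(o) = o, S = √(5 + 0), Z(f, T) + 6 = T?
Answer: 1600*√5 ≈ 3577.7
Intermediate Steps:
Z(f, T) = -6 + T
S = √5 ≈ 2.2361
s = -80 (s = 6*(-6 - 4) - 20 = 6*(-10) - 20 = -60 - 20 = -80)
s*((F(-4)*S)*5) = -80*(-4*√5)*5 = -(-1600)*√5 = 1600*√5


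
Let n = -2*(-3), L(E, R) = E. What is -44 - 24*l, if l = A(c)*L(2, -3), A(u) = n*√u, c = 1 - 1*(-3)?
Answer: -620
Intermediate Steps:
n = 6
c = 4 (c = 1 + 3 = 4)
A(u) = 6*√u
l = 24 (l = (6*√4)*2 = (6*2)*2 = 12*2 = 24)
-44 - 24*l = -44 - 24*24 = -44 - 576 = -620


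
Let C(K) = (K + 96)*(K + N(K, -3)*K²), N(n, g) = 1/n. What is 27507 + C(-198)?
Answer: 67899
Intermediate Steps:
C(K) = 2*K*(96 + K) (C(K) = (K + 96)*(K + K²/K) = (96 + K)*(K + K) = (96 + K)*(2*K) = 2*K*(96 + K))
27507 + C(-198) = 27507 + 2*(-198)*(96 - 198) = 27507 + 2*(-198)*(-102) = 27507 + 40392 = 67899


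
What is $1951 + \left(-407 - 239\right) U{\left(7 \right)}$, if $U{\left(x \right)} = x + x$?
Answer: $-7093$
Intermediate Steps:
$U{\left(x \right)} = 2 x$
$1951 + \left(-407 - 239\right) U{\left(7 \right)} = 1951 + \left(-407 - 239\right) 2 \cdot 7 = 1951 - 9044 = -7093$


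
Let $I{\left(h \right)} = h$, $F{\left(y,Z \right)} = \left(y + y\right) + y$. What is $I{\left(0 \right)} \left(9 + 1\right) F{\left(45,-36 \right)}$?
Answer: $0$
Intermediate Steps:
$F{\left(y,Z \right)} = 3 y$ ($F{\left(y,Z \right)} = 2 y + y = 3 y$)
$I{\left(0 \right)} \left(9 + 1\right) F{\left(45,-36 \right)} = 0 \left(9 + 1\right) 3 \cdot 45 = 0 \cdot 10 \cdot 135 = 0 \cdot 135 = 0$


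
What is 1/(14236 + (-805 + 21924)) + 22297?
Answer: 788310436/35355 ≈ 22297.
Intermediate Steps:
1/(14236 + (-805 + 21924)) + 22297 = 1/(14236 + 21119) + 22297 = 1/35355 + 22297 = 788310436/35355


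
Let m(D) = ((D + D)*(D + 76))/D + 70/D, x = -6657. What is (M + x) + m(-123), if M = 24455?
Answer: 2177522/123 ≈ 17703.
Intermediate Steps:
m(D) = 152 + 2*D + 70/D (m(D) = ((2*D)*(76 + D))/D + 70/D = (2*D*(76 + D))/D + 70/D = (152 + 2*D) + 70/D = 152 + 2*D + 70/D)
(M + x) + m(-123) = (24455 - 6657) + (152 + 2*(-123) + 70/(-123)) = 17798 + (152 - 246 + 70*(-1/123)) = 17798 + (152 - 246 - 70/123) = 17798 - 11632/123 = 2177522/123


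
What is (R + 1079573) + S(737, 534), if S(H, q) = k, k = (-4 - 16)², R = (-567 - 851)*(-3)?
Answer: 1084227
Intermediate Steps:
R = 4254 (R = -1418*(-3) = 4254)
k = 400 (k = (-20)² = 400)
S(H, q) = 400
(R + 1079573) + S(737, 534) = (4254 + 1079573) + 400 = 1083827 + 400 = 1084227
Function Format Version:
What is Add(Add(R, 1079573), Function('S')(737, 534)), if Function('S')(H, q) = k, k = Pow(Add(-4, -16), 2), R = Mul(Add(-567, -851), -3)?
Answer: 1084227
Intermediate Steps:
R = 4254 (R = Mul(-1418, -3) = 4254)
k = 400 (k = Pow(-20, 2) = 400)
Function('S')(H, q) = 400
Add(Add(R, 1079573), Function('S')(737, 534)) = Add(Add(4254, 1079573), 400) = Add(1083827, 400) = 1084227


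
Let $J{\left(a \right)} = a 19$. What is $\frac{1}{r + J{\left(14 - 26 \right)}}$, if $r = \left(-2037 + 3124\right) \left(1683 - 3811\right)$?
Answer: $- \frac{1}{2313364} \approx -4.3227 \cdot 10^{-7}$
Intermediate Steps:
$J{\left(a \right)} = 19 a$
$r = -2313136$ ($r = 1087 \left(-2128\right) = -2313136$)
$\frac{1}{r + J{\left(14 - 26 \right)}} = \frac{1}{-2313136 + 19 \left(14 - 26\right)} = \frac{1}{-2313136 + 19 \left(-12\right)} = \frac{1}{-2313136 - 228} = \frac{1}{-2313364} = - \frac{1}{2313364}$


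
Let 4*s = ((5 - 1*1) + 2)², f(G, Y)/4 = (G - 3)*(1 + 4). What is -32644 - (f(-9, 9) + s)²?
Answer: -86005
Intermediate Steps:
f(G, Y) = -60 + 20*G (f(G, Y) = 4*((G - 3)*(1 + 4)) = 4*((-3 + G)*5) = 4*(-15 + 5*G) = -60 + 20*G)
s = 9 (s = ((5 - 1*1) + 2)²/4 = ((5 - 1) + 2)²/4 = (4 + 2)²/4 = (¼)*6² = (¼)*36 = 9)
-32644 - (f(-9, 9) + s)² = -32644 - ((-60 + 20*(-9)) + 9)² = -32644 - ((-60 - 180) + 9)² = -32644 - (-240 + 9)² = -32644 - 1*(-231)² = -32644 - 1*53361 = -32644 - 53361 = -86005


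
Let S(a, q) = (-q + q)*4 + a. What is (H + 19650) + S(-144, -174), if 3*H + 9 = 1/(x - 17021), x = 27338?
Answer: 603637354/30951 ≈ 19503.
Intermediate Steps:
S(a, q) = a (S(a, q) = 0*4 + a = 0 + a = a)
H = -92852/30951 (H = -3 + 1/(3*(27338 - 17021)) = -3 + (⅓)/10317 = -3 + (⅓)*(1/10317) = -3 + 1/30951 = -92852/30951 ≈ -3.0000)
(H + 19650) + S(-144, -174) = (-92852/30951 + 19650) - 144 = 608094298/30951 - 144 = 603637354/30951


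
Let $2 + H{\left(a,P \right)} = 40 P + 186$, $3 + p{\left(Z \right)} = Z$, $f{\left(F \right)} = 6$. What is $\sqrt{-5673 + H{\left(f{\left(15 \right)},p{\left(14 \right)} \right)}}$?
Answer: $3 i \sqrt{561} \approx 71.056 i$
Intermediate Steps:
$p{\left(Z \right)} = -3 + Z$
$H{\left(a,P \right)} = 184 + 40 P$ ($H{\left(a,P \right)} = -2 + \left(40 P + 186\right) = -2 + \left(186 + 40 P\right) = 184 + 40 P$)
$\sqrt{-5673 + H{\left(f{\left(15 \right)},p{\left(14 \right)} \right)}} = \sqrt{-5673 + \left(184 + 40 \left(-3 + 14\right)\right)} = \sqrt{-5673 + \left(184 + 40 \cdot 11\right)} = \sqrt{-5673 + \left(184 + 440\right)} = \sqrt{-5673 + 624} = \sqrt{-5049} = 3 i \sqrt{561}$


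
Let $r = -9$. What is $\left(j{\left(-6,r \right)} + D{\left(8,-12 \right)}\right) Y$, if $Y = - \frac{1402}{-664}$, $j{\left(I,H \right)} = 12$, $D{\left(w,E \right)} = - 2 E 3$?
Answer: $\frac{14721}{83} \approx 177.36$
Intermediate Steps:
$D{\left(w,E \right)} = - 6 E$
$Y = \frac{701}{332}$ ($Y = \left(-1402\right) \left(- \frac{1}{664}\right) = \frac{701}{332} \approx 2.1114$)
$\left(j{\left(-6,r \right)} + D{\left(8,-12 \right)}\right) Y = \left(12 - -72\right) \frac{701}{332} = \left(12 + 72\right) \frac{701}{332} = 84 \cdot \frac{701}{332} = \frac{14721}{83}$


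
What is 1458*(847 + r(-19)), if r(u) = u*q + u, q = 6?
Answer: 1041012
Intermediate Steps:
r(u) = 7*u (r(u) = u*6 + u = 6*u + u = 7*u)
1458*(847 + r(-19)) = 1458*(847 + 7*(-19)) = 1458*(847 - 133) = 1458*714 = 1041012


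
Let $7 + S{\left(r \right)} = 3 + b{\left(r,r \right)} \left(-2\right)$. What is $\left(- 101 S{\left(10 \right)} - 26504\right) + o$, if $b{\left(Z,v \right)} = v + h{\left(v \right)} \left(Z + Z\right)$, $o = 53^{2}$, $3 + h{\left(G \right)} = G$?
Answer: $7009$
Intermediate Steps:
$h{\left(G \right)} = -3 + G$
$o = 2809$
$b{\left(Z,v \right)} = v + 2 Z \left(-3 + v\right)$ ($b{\left(Z,v \right)} = v + \left(-3 + v\right) \left(Z + Z\right) = v + \left(-3 + v\right) 2 Z = v + 2 Z \left(-3 + v\right)$)
$S{\left(r \right)} = -4 - 2 r - 4 r \left(-3 + r\right)$ ($S{\left(r \right)} = -7 + \left(3 + \left(r + 2 r \left(-3 + r\right)\right) \left(-2\right)\right) = -7 - \left(-3 + 2 r + 4 r \left(-3 + r\right)\right) = -4 - 2 r - 4 r \left(-3 + r\right)$)
$\left(- 101 S{\left(10 \right)} - 26504\right) + o = \left(- 101 \left(-4 - 4 \cdot 10^{2} + 10 \cdot 10\right) - 26504\right) + 2809 = \left(- 101 \left(-4 - 400 + 100\right) - 26504\right) + 2809 = \left(\left(-101\right) \left(-304\right) - 26504\right) + 2809 = \left(30704 - 26504\right) + 2809 = 4200 + 2809 = 7009$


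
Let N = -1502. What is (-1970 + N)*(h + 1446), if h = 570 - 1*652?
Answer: -4735808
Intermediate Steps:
h = -82 (h = 570 - 652 = -82)
(-1970 + N)*(h + 1446) = (-1970 - 1502)*(-82 + 1446) = -3472*1364 = -4735808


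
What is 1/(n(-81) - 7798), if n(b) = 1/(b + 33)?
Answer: -48/374305 ≈ -0.00012824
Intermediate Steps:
n(b) = 1/(33 + b)
1/(n(-81) - 7798) = 1/(1/(33 - 81) - 7798) = 1/(1/(-48) - 7798) = 1/(-1/48 - 7798) = 1/(-374305/48) = -48/374305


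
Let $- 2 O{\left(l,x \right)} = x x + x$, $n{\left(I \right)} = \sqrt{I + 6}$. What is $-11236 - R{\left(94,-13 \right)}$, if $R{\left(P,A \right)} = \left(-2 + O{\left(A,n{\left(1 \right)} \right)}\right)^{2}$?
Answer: $-11268 - \frac{11 \sqrt{7}}{2} \approx -11283.0$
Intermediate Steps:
$n{\left(I \right)} = \sqrt{6 + I}$
$O{\left(l,x \right)} = - \frac{x}{2} - \frac{x^{2}}{2}$ ($O{\left(l,x \right)} = - \frac{x x + x}{2} = - \frac{x^{2} + x}{2} = - \frac{x + x^{2}}{2} = - \frac{x}{2} - \frac{x^{2}}{2}$)
$R{\left(P,A \right)} = \left(-2 - \frac{\sqrt{7} \left(1 + \sqrt{7}\right)}{2}\right)^{2}$ ($R{\left(P,A \right)} = \left(-2 - \frac{\sqrt{6 + 1} \left(1 + \sqrt{6 + 1}\right)}{2}\right)^{2} = \left(-2 - \frac{\sqrt{7} \left(1 + \sqrt{7}\right)}{2}\right)^{2}$)
$-11236 - R{\left(94,-13 \right)} = -11236 - \left(32 + \frac{11 \sqrt{7}}{2}\right) = -11268 - \frac{11 \sqrt{7}}{2}$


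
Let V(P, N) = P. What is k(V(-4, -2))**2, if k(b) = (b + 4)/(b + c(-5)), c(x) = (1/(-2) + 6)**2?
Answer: 0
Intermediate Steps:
c(x) = 121/4 (c(x) = (-1/2 + 6)**2 = (11/2)**2 = 121/4)
k(b) = (4 + b)/(121/4 + b) (k(b) = (b + 4)/(b + 121/4) = (4 + b)/(121/4 + b))
k(V(-4, -2))**2 = (4*(4 - 4)/(121 + 4*(-4)))**2 = (4*0/(121 - 16))**2 = (4*0/105)**2 = (4*(1/105)*0)**2 = 0**2 = 0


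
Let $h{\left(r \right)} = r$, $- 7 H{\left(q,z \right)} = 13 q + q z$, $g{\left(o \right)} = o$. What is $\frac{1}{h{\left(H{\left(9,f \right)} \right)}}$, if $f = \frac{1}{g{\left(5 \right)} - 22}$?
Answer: $- \frac{119}{1980} \approx -0.060101$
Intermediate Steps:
$f = - \frac{1}{17}$ ($f = \frac{1}{5 - 22} = \frac{1}{-17} = - \frac{1}{17} \approx -0.058824$)
$H{\left(q,z \right)} = - \frac{13 q}{7} - \frac{q z}{7}$ ($H{\left(q,z \right)} = - \frac{13 q + q z}{7} = - \frac{13 q}{7} - \frac{q z}{7}$)
$\frac{1}{h{\left(H{\left(9,f \right)} \right)}} = \frac{1}{\left(- \frac{1}{7}\right) 9 \left(13 - \frac{1}{17}\right)} = \frac{1}{\left(- \frac{1}{7}\right) 9 \cdot \frac{220}{17}} = \frac{1}{- \frac{1980}{119}} = - \frac{119}{1980}$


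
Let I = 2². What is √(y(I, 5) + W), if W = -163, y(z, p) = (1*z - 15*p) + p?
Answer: I*√229 ≈ 15.133*I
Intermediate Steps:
I = 4
y(z, p) = z - 14*p (y(z, p) = (z - 15*p) + p = z - 14*p)
√(y(I, 5) + W) = √((4 - 14*5) - 163) = √((4 - 70) - 163) = √(-66 - 163) = √(-229) = I*√229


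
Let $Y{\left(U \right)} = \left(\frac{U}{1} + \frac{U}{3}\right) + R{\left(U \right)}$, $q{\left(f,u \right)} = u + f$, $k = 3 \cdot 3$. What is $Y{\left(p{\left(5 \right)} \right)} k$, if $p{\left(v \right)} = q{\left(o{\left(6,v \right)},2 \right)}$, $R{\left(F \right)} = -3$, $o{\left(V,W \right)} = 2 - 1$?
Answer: $9$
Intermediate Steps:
$o{\left(V,W \right)} = 1$
$k = 9$
$q{\left(f,u \right)} = f + u$
$p{\left(v \right)} = 3$ ($p{\left(v \right)} = 1 + 2 = 3$)
$Y{\left(U \right)} = -3 + \frac{4 U}{3}$ ($Y{\left(U \right)} = \left(\frac{U}{1} + \frac{U}{3}\right) - 3 = \left(U 1 + U \frac{1}{3}\right) - 3 = \left(U + \frac{U}{3}\right) - 3 = \frac{4 U}{3} - 3 = -3 + \frac{4 U}{3}$)
$Y{\left(p{\left(5 \right)} \right)} k = \left(-3 + \frac{4}{3} \cdot 3\right) 9 = \left(-3 + 4\right) 9 = 1 \cdot 9 = 9$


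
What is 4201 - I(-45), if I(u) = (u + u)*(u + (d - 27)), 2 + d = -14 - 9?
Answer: -4529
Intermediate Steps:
d = -25 (d = -2 + (-14 - 9) = -2 - 23 = -25)
I(u) = 2*u*(-52 + u) (I(u) = (u + u)*(u + (-25 - 27)) = (2*u)*(u - 52) = (2*u)*(-52 + u) = 2*u*(-52 + u))
4201 - I(-45) = 4201 - 2*(-45)*(-52 - 45) = 4201 - 2*(-45)*(-97) = 4201 - 1*8730 = 4201 - 8730 = -4529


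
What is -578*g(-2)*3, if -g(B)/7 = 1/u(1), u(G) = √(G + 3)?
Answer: 6069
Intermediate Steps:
u(G) = √(3 + G)
g(B) = -7/2 (g(B) = -7/√(3 + 1) = -7/(√4) = -7/2)
-578*g(-2)*3 = -(-2023)*3 = -578*(-21/2) = 6069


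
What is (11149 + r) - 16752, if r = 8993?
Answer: 3390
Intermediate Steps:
(11149 + r) - 16752 = (11149 + 8993) - 16752 = 20142 - 16752 = 3390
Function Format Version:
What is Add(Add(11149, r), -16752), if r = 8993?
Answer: 3390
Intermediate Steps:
Add(Add(11149, r), -16752) = Add(Add(11149, 8993), -16752) = Add(20142, -16752) = 3390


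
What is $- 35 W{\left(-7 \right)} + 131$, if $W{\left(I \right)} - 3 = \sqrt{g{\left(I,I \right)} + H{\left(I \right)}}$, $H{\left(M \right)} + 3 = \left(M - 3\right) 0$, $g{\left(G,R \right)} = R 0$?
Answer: $26 - 35 i \sqrt{3} \approx 26.0 - 60.622 i$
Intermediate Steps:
$g{\left(G,R \right)} = 0$
$H{\left(M \right)} = -3$ ($H{\left(M \right)} = -3 + \left(M - 3\right) 0 = -3 + \left(-3 + M\right) 0 = -3 + 0 = -3$)
$W{\left(I \right)} = 3 + i \sqrt{3}$ ($W{\left(I \right)} = 3 + \sqrt{0 - 3} = 3 + \sqrt{-3} = 3 + i \sqrt{3}$)
$- 35 W{\left(-7 \right)} + 131 = - 35 \left(3 + i \sqrt{3}\right) + 131 = \left(-105 - 35 i \sqrt{3}\right) + 131 = 26 - 35 i \sqrt{3}$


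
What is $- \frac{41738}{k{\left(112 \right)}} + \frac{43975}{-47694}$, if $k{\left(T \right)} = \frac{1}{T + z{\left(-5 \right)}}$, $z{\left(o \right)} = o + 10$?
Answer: $- \frac{232906348099}{47694} \approx -4.8833 \cdot 10^{6}$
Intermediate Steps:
$z{\left(o \right)} = 10 + o$
$k{\left(T \right)} = \frac{1}{5 + T}$ ($k{\left(T \right)} = \frac{1}{T + \left(10 - 5\right)} = \frac{1}{T + 5} = \frac{1}{5 + T}$)
$- \frac{41738}{k{\left(112 \right)}} + \frac{43975}{-47694} = - \frac{41738}{\frac{1}{5 + 112}} + \frac{43975}{-47694} = - \frac{41738}{\frac{1}{117}} + 43975 \left(- \frac{1}{47694}\right) = - 41738 \frac{1}{\frac{1}{117}} - \frac{43975}{47694} = \left(-41738\right) 117 - \frac{43975}{47694} = -4883346 - \frac{43975}{47694} = - \frac{232906348099}{47694}$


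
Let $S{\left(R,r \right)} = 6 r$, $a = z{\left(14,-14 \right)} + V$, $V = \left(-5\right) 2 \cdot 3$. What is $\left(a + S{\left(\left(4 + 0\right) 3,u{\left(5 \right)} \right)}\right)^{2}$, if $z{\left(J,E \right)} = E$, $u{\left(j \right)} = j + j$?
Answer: $256$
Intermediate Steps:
$u{\left(j \right)} = 2 j$
$V = -30$ ($V = \left(-10\right) 3 = -30$)
$a = -44$ ($a = -14 - 30 = -44$)
$\left(a + S{\left(\left(4 + 0\right) 3,u{\left(5 \right)} \right)}\right)^{2} = \left(-44 + 6 \cdot 2 \cdot 5\right)^{2} = \left(-44 + 6 \cdot 10\right)^{2} = \left(-44 + 60\right)^{2} = 16^{2} = 256$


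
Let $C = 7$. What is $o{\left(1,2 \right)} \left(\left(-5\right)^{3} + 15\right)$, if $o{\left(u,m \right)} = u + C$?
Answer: $-880$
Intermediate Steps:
$o{\left(u,m \right)} = 7 + u$ ($o{\left(u,m \right)} = u + 7 = 7 + u$)
$o{\left(1,2 \right)} \left(\left(-5\right)^{3} + 15\right) = \left(7 + 1\right) \left(\left(-5\right)^{3} + 15\right) = 8 \left(-125 + 15\right) = 8 \left(-110\right) = -880$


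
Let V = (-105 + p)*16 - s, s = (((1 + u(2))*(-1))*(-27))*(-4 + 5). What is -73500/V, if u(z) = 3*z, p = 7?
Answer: 10500/251 ≈ 41.833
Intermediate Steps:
s = 189 (s = (((1 + 3*2)*(-1))*(-27))*(-4 + 5) = (((1 + 6)*(-1))*(-27))*1 = ((7*(-1))*(-27))*1 = -7*(-27)*1 = 189*1 = 189)
V = -1757 (V = (-105 + 7)*16 - 1*189 = -98*16 - 189 = -1568 - 189 = -1757)
-73500/V = -73500/(-1757) = -73500*(-1/1757) = 10500/251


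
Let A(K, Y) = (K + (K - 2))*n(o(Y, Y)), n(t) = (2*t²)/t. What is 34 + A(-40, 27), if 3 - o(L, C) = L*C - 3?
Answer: 118606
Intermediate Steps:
o(L, C) = 6 - C*L (o(L, C) = 3 - (L*C - 3) = 3 - (C*L - 3) = 3 - (-3 + C*L) = 3 + (3 - C*L) = 6 - C*L)
n(t) = 2*t
A(K, Y) = (-2 + 2*K)*(12 - 2*Y²) (A(K, Y) = (K + (K - 2))*(2*(6 - Y*Y)) = (K + (-2 + K))*(2*(6 - Y²)) = (-2 + 2*K)*(12 - 2*Y²))
34 + A(-40, 27) = 34 - 4*(-1 - 40)*(-6 + 27²) = 34 - 4*(-41)*(-6 + 729) = 34 - 4*(-41)*723 = 34 + 118572 = 118606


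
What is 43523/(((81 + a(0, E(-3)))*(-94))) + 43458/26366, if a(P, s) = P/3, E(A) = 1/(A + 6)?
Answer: -408319103/100375362 ≈ -4.0679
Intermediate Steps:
E(A) = 1/(6 + A)
a(P, s) = P/3 (a(P, s) = P*(⅓) = P/3)
43523/(((81 + a(0, E(-3)))*(-94))) + 43458/26366 = 43523/(((81 + (⅓)*0)*(-94))) + 43458/26366 = 43523/(((81 + 0)*(-94))) + 43458*(1/26366) = 43523/((81*(-94))) + 21729/13183 = 43523/(-7614) + 21729/13183 = 43523*(-1/7614) + 21729/13183 = -43523/7614 + 21729/13183 = -408319103/100375362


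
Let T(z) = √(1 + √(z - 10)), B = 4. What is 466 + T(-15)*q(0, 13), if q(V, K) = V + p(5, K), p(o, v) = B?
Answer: 466 + 4*√(1 + 5*I) ≈ 472.99 + 5.7264*I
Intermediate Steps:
p(o, v) = 4
q(V, K) = 4 + V (q(V, K) = V + 4 = 4 + V)
T(z) = √(1 + √(-10 + z))
466 + T(-15)*q(0, 13) = 466 + √(1 + √(-10 - 15))*(4 + 0) = 466 + √(1 + √(-25))*4 = 466 + √(1 + 5*I)*4 = 466 + 4*√(1 + 5*I)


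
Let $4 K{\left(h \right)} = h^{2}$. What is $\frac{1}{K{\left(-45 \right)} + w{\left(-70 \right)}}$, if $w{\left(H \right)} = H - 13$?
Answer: $\frac{4}{1693} \approx 0.0023627$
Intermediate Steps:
$w{\left(H \right)} = -13 + H$ ($w{\left(H \right)} = H - 13 = -13 + H$)
$K{\left(h \right)} = \frac{h^{2}}{4}$
$\frac{1}{K{\left(-45 \right)} + w{\left(-70 \right)}} = \frac{1}{\frac{\left(-45\right)^{2}}{4} - 83} = \frac{1}{\frac{1}{4} \cdot 2025 - 83} = \frac{1}{\frac{2025}{4} - 83} = \frac{1}{\frac{1693}{4}} = \frac{4}{1693}$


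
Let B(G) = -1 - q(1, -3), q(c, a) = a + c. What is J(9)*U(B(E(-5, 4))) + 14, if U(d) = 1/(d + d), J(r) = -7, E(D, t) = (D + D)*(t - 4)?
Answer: 21/2 ≈ 10.500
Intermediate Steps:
E(D, t) = 2*D*(-4 + t) (E(D, t) = (2*D)*(-4 + t) = 2*D*(-4 + t))
B(G) = 1 (B(G) = -1 - (-3 + 1) = -1 - 1*(-2) = -1 + 2 = 1)
U(d) = 1/(2*d)
J(9)*U(B(E(-5, 4))) + 14 = -7/(2*1) + 14 = -7/2 + 14 = 21/2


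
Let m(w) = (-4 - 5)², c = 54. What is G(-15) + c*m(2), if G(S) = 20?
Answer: 4394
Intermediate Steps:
m(w) = 81 (m(w) = (-9)² = 81)
G(-15) + c*m(2) = 20 + 54*81 = 20 + 4374 = 4394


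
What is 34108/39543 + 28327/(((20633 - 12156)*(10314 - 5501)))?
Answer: 28422851981/32925439407 ≈ 0.86325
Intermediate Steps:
34108/39543 + 28327/(((20633 - 12156)*(10314 - 5501))) = 34108*(1/39543) + 28327/((8477*4813)) = 34108/39543 + 28327/40799801 = 28422851981/32925439407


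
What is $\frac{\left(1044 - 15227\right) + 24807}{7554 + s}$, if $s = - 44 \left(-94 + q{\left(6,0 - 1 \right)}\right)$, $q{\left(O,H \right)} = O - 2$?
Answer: $\frac{5312}{5757} \approx 0.9227$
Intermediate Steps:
$q{\left(O,H \right)} = -2 + O$
$s = 3960$ ($s = - 44 \left(-94 + \left(-2 + 6\right)\right) = - 44 \left(-94 + 4\right) = \left(-44\right) \left(-90\right) = 3960$)
$\frac{\left(1044 - 15227\right) + 24807}{7554 + s} = \frac{\left(1044 - 15227\right) + 24807}{7554 + 3960} = \frac{\left(1044 - 15227\right) + 24807}{11514} = \left(-14183 + 24807\right) \frac{1}{11514} = 10624 \cdot \frac{1}{11514} = \frac{5312}{5757}$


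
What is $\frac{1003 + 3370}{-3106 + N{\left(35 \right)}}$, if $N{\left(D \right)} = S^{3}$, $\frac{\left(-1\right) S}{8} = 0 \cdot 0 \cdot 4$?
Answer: $- \frac{4373}{3106} \approx -1.4079$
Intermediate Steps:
$S = 0$ ($S = - 8 \cdot 0 \cdot 0 \cdot 4 = - 8 \cdot 0 \cdot 4 = \left(-8\right) 0 = 0$)
$N{\left(D \right)} = 0$ ($N{\left(D \right)} = 0^{3} = 0$)
$\frac{1003 + 3370}{-3106 + N{\left(35 \right)}} = \frac{1003 + 3370}{-3106 + 0} = \frac{4373}{-3106} = 4373 \left(- \frac{1}{3106}\right) = - \frac{4373}{3106}$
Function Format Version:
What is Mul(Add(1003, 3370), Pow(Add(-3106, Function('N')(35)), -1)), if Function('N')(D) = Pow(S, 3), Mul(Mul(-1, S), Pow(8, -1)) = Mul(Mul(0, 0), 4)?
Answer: Rational(-4373, 3106) ≈ -1.4079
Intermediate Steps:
S = 0 (S = Mul(-8, Mul(Mul(0, 0), 4)) = Mul(-8, Mul(0, 4)) = Mul(-8, 0) = 0)
Function('N')(D) = 0 (Function('N')(D) = Pow(0, 3) = 0)
Mul(Add(1003, 3370), Pow(Add(-3106, Function('N')(35)), -1)) = Mul(Add(1003, 3370), Pow(Add(-3106, 0), -1)) = Mul(4373, Pow(-3106, -1)) = Mul(4373, Rational(-1, 3106)) = Rational(-4373, 3106)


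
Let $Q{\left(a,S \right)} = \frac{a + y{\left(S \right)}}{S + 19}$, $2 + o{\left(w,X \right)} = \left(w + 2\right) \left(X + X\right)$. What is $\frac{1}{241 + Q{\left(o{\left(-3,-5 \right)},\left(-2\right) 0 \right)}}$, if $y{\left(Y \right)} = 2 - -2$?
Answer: $\frac{19}{4591} \approx 0.0041385$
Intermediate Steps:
$y{\left(Y \right)} = 4$ ($y{\left(Y \right)} = 2 + 2 = 4$)
$o{\left(w,X \right)} = -2 + 2 X \left(2 + w\right)$ ($o{\left(w,X \right)} = -2 + \left(w + 2\right) \left(X + X\right) = -2 + \left(2 + w\right) 2 X = -2 + 2 X \left(2 + w\right)$)
$Q{\left(a,S \right)} = \frac{4 + a}{19 + S}$ ($Q{\left(a,S \right)} = \frac{a + 4}{S + 19} = \frac{4 + a}{19 + S}$)
$\frac{1}{241 + Q{\left(o{\left(-3,-5 \right)},\left(-2\right) 0 \right)}} = \frac{1}{241 + \frac{4 + \left(-2 + 4 \left(-5\right) + 2 \left(-5\right) \left(-3\right)\right)}{19 - 0}} = \frac{1}{241 + \frac{4 - -8}{19 + 0}} = \frac{1}{241 + \frac{4 + 8}{19}} = \frac{1}{241 + \frac{1}{19} \cdot 12} = \frac{1}{241 + \frac{12}{19}} = \frac{1}{\frac{4591}{19}} = \frac{19}{4591}$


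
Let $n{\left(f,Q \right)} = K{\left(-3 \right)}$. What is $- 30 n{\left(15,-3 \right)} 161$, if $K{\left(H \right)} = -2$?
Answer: $9660$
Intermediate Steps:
$n{\left(f,Q \right)} = -2$
$- 30 n{\left(15,-3 \right)} 161 = \left(-30\right) \left(-2\right) 161 = 60 \cdot 161 = 9660$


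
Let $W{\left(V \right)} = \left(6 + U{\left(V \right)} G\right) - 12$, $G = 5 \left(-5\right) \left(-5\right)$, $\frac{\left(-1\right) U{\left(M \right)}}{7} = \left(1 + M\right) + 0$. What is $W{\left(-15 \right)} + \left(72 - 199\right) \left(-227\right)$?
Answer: $41073$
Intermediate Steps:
$U{\left(M \right)} = -7 - 7 M$ ($U{\left(M \right)} = - 7 \left(\left(1 + M\right) + 0\right) = - 7 \left(1 + M\right) = -7 - 7 M$)
$G = 125$ ($G = \left(-25\right) \left(-5\right) = 125$)
$W{\left(V \right)} = -881 - 875 V$ ($W{\left(V \right)} = \left(6 + \left(-7 - 7 V\right) 125\right) - 12 = \left(6 - \left(875 + 875 V\right)\right) - 12 = \left(-869 - 875 V\right) - 12 = -881 - 875 V$)
$W{\left(-15 \right)} + \left(72 - 199\right) \left(-227\right) = \left(-881 - -13125\right) + \left(72 - 199\right) \left(-227\right) = \left(-881 + 13125\right) + \left(72 - 199\right) \left(-227\right) = 12244 - -28829 = 12244 + 28829 = 41073$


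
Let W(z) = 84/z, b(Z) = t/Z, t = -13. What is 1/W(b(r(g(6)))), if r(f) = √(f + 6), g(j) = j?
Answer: -13*√3/504 ≈ -0.044676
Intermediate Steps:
r(f) = √(6 + f)
b(Z) = -13/Z
1/W(b(r(g(6)))) = 1/(84/((-13/√(6 + 6)))) = 1/(84/((-13*√3/6))) = 1/(84*(-2*√3/13)) = 1/(-168*√3/13) = -13*√3/504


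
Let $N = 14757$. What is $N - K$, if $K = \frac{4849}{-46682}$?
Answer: $\frac{688891123}{46682} \approx 14757.0$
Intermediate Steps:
$K = - \frac{4849}{46682}$ ($K = 4849 \left(- \frac{1}{46682}\right) = - \frac{4849}{46682} \approx -0.10387$)
$N - K = 14757 - - \frac{4849}{46682} = 14757 + \frac{4849}{46682} = \frac{688891123}{46682}$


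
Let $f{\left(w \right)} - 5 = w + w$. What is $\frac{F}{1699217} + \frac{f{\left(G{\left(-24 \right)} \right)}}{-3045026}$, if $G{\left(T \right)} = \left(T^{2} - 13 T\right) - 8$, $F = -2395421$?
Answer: $- \frac{7297118343951}{5174159944642} \approx -1.4103$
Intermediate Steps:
$G{\left(T \right)} = -8 + T^{2} - 13 T$
$f{\left(w \right)} = 5 + 2 w$ ($f{\left(w \right)} = 5 + \left(w + w\right) = 5 + 2 w$)
$\frac{F}{1699217} + \frac{f{\left(G{\left(-24 \right)} \right)}}{-3045026} = - \frac{2395421}{1699217} + \frac{5 + 2 \left(-8 + \left(-24\right)^{2} - -312\right)}{-3045026} = \left(-2395421\right) \frac{1}{1699217} + \left(5 + 2 \left(-8 + 576 + 312\right)\right) \left(- \frac{1}{3045026}\right) = - \frac{2395421}{1699217} + \left(5 + 2 \cdot 880\right) \left(- \frac{1}{3045026}\right) = - \frac{2395421}{1699217} + \left(5 + 1760\right) \left(- \frac{1}{3045026}\right) = - \frac{2395421}{1699217} + 1765 \left(- \frac{1}{3045026}\right) = - \frac{2395421}{1699217} - \frac{1765}{3045026} = - \frac{7297118343951}{5174159944642}$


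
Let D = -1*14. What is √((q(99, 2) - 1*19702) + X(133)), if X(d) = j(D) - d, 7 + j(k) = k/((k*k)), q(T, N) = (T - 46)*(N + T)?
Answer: I*√2839858/14 ≈ 120.37*I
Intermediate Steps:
D = -14
q(T, N) = (-46 + T)*(N + T)
j(k) = -7 + 1/k (j(k) = -7 + k/((k*k)) = -7 + k/(k²) = -7 + k/k² = -7 + 1/k)
X(d) = -99/14 - d (X(d) = (-7 + 1/(-14)) - d = (-7 - 1/14) - d = -99/14 - d)
√((q(99, 2) - 1*19702) + X(133)) = √(((99² - 46*2 - 46*99 + 2*99) - 1*19702) + (-99/14 - 1*133)) = √(((9801 - 92 - 4554 + 198) - 19702) + (-99/14 - 133)) = √((5353 - 19702) - 1961/14) = √(-14349 - 1961/14) = √(-202847/14) = I*√2839858/14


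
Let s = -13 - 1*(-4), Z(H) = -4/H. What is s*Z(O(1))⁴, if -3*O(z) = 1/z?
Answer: -186624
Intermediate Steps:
O(z) = -1/(3*z)
s = -9 (s = -13 + 4 = -9)
s*Z(O(1))⁴ = -9*(-4/((-⅓/1)))⁴ = -9*(-4/((-⅓*1)))⁴ = -9*(-4/(-⅓))⁴ = -9*(-4*(-3))⁴ = -9*12⁴ = -9*20736 = -186624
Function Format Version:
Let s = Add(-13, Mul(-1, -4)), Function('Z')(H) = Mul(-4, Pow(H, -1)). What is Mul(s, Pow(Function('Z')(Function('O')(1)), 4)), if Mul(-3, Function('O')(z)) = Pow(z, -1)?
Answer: -186624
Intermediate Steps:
Function('O')(z) = Mul(Rational(-1, 3), Pow(z, -1))
s = -9 (s = Add(-13, 4) = -9)
Mul(s, Pow(Function('Z')(Function('O')(1)), 4)) = Mul(-9, Pow(Mul(-4, Pow(Mul(Rational(-1, 3), Pow(1, -1)), -1)), 4)) = Mul(-9, Pow(Mul(-4, Pow(Mul(Rational(-1, 3), 1), -1)), 4)) = Mul(-9, Pow(Mul(-4, Pow(Rational(-1, 3), -1)), 4)) = Mul(-9, Pow(Mul(-4, -3), 4)) = Mul(-9, Pow(12, 4)) = Mul(-9, 20736) = -186624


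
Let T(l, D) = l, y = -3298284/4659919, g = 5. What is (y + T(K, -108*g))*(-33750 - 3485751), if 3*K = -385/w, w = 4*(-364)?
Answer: 192168345664187/88114832 ≈ 2.1809e+6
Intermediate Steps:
w = -1456
y = -299844/423629 (y = -3298284*1/4659919 = -299844/423629 ≈ -0.70780)
K = 55/624 (K = (-385/(-1456))/3 = (-385*(-1/1456))/3 = (1/3)*(55/208) = 55/624 ≈ 0.088141)
(y + T(K, -108*g))*(-33750 - 3485751) = (-299844/423629 + 55/624)*(-33750 - 3485751) = -163803061/264344496*(-3519501) = 192168345664187/88114832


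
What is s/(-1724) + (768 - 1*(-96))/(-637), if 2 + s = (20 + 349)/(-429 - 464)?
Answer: -3083023/2275364 ≈ -1.3550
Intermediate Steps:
s = -2155/893 (s = -2 + (20 + 349)/(-429 - 464) = -2 + 369/(-893) = -2 + 369*(-1/893) = -2 - 369/893 = -2155/893 ≈ -2.4132)
s/(-1724) + (768 - 1*(-96))/(-637) = -2155/893/(-1724) + (768 - 1*(-96))/(-637) = -2155/893*(-1/1724) + (768 + 96)*(-1/637) = 5/3572 + 864*(-1/637) = 5/3572 - 864/637 = -3083023/2275364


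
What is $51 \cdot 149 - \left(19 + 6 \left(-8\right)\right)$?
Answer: $7628$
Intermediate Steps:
$51 \cdot 149 - \left(19 + 6 \left(-8\right)\right) = 7599 - -29 = 7599 + \left(-19 + 48\right) = 7599 + 29 = 7628$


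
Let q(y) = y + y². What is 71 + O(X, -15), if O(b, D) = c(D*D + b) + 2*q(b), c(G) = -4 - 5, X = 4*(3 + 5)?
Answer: 2174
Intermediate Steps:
X = 32 (X = 4*8 = 32)
c(G) = -9
O(b, D) = -9 + 2*b*(1 + b) (O(b, D) = -9 + 2*(b*(1 + b)) = -9 + 2*b*(1 + b))
71 + O(X, -15) = 71 + (-9 + 2*32*(1 + 32)) = 71 + (-9 + 2*32*33) = 71 + (-9 + 2112) = 71 + 2103 = 2174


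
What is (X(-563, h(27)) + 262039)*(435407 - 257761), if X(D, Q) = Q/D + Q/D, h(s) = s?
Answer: 26207741856338/563 ≈ 4.6550e+10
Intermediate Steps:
X(D, Q) = 2*Q/D
(X(-563, h(27)) + 262039)*(435407 - 257761) = (2*27/(-563) + 262039)*(435407 - 257761) = (2*27*(-1/563) + 262039)*177646 = (-54/563 + 262039)*177646 = (147527903/563)*177646 = 26207741856338/563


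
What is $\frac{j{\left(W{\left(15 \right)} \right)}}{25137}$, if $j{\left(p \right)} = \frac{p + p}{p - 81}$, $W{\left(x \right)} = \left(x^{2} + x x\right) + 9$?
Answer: $\frac{17}{175959} \approx 9.6613 \cdot 10^{-5}$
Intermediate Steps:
$W{\left(x \right)} = 9 + 2 x^{2}$ ($W{\left(x \right)} = \left(x^{2} + x^{2}\right) + 9 = 2 x^{2} + 9 = 9 + 2 x^{2}$)
$j{\left(p \right)} = \frac{2 p}{-81 + p}$
$\frac{j{\left(W{\left(15 \right)} \right)}}{25137} = \frac{2 \left(9 + 2 \cdot 15^{2}\right) \frac{1}{-81 + \left(9 + 2 \cdot 15^{2}\right)}}{25137} = \frac{2 \left(9 + 2 \cdot 225\right)}{-81 + \left(9 + 2 \cdot 225\right)} \frac{1}{25137} = \frac{2 \left(9 + 450\right)}{-81 + \left(9 + 450\right)} \frac{1}{25137} = 2 \cdot 459 \frac{1}{-81 + 459} \cdot \frac{1}{25137} = 2 \cdot 459 \cdot \frac{1}{378} \cdot \frac{1}{25137} = \frac{17}{7} \cdot \frac{1}{25137} = \frac{17}{175959}$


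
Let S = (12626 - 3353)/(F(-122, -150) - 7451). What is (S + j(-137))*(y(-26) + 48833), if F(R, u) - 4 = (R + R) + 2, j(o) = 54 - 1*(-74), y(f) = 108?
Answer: 1445863963/233 ≈ 6.2054e+6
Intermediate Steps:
j(o) = 128 (j(o) = 54 + 74 = 128)
F(R, u) = 6 + 2*R (F(R, u) = 4 + ((R + R) + 2) = 4 + (2*R + 2) = 4 + (2 + 2*R) = 6 + 2*R)
S = -281/233 (S = (12626 - 3353)/((6 + 2*(-122)) - 7451) = 9273/((6 - 244) - 7451) = 9273/(-238 - 7451) = 9273/(-7689) = 9273*(-1/7689) = -281/233 ≈ -1.2060)
(S + j(-137))*(y(-26) + 48833) = (-281/233 + 128)*(108 + 48833) = (29543/233)*48941 = 1445863963/233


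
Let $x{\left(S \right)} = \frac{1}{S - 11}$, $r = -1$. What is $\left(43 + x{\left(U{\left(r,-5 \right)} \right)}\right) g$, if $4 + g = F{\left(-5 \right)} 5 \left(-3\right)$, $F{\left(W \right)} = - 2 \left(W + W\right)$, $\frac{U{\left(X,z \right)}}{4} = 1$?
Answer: $- \frac{91200}{7} \approx -13029.0$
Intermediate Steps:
$U{\left(X,z \right)} = 4$ ($U{\left(X,z \right)} = 4 \cdot 1 = 4$)
$x{\left(S \right)} = \frac{1}{-11 + S}$
$F{\left(W \right)} = - 4 W$ ($F{\left(W \right)} = - 2 \cdot 2 W = - 4 W$)
$g = -304$ ($g = -4 + \left(-4\right) \left(-5\right) 5 \left(-3\right) = -4 + 20 \cdot 5 \left(-3\right) = -4 + 100 \left(-3\right) = -4 - 300 = -304$)
$\left(43 + x{\left(U{\left(r,-5 \right)} \right)}\right) g = \left(43 + \frac{1}{-11 + 4}\right) \left(-304\right) = \left(43 + \frac{1}{-7}\right) \left(-304\right) = \left(43 - \frac{1}{7}\right) \left(-304\right) = \frac{300}{7} \left(-304\right) = - \frac{91200}{7}$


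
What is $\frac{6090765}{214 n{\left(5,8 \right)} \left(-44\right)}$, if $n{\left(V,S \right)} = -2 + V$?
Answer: $- \frac{2030255}{9416} \approx -215.62$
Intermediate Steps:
$\frac{6090765}{214 n{\left(5,8 \right)} \left(-44\right)} = \frac{6090765}{214 \left(-2 + 5\right) \left(-44\right)} = \frac{6090765}{214 \cdot 3 \left(-44\right)} = \frac{6090765}{642 \left(-44\right)} = \frac{6090765}{-28248} = 6090765 \left(- \frac{1}{28248}\right) = - \frac{2030255}{9416}$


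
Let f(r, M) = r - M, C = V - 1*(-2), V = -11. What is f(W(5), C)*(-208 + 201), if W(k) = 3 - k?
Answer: -49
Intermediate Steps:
C = -9 (C = -11 - 1*(-2) = -11 + 2 = -9)
f(W(5), C)*(-208 + 201) = ((3 - 1*5) - 1*(-9))*(-208 + 201) = ((3 - 5) + 9)*(-7) = (-2 + 9)*(-7) = 7*(-7) = -49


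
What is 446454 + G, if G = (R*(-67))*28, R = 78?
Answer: 300126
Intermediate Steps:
G = -146328 (G = (78*(-67))*28 = -5226*28 = -146328)
446454 + G = 446454 - 146328 = 300126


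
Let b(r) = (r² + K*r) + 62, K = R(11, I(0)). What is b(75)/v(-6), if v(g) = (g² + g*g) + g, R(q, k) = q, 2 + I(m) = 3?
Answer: 296/3 ≈ 98.667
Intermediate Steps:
I(m) = 1 (I(m) = -2 + 3 = 1)
K = 11
b(r) = 62 + r² + 11*r (b(r) = (r² + 11*r) + 62 = 62 + r² + 11*r)
v(g) = g + 2*g² (v(g) = (g² + g²) + g = 2*g² + g = g + 2*g²)
b(75)/v(-6) = (62 + 75² + 11*75)/((-6*(1 + 2*(-6)))) = (62 + 5625 + 825)/((-6*(1 - 12))) = 6512/((-6*(-11))) = 6512/66 = 6512*(1/66) = 296/3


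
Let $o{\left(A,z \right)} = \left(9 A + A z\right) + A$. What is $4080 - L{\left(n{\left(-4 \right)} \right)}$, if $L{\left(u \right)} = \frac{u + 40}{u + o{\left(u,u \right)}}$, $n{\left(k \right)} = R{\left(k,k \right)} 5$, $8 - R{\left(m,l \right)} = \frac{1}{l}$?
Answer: $\frac{28139500}{6897} \approx 4080.0$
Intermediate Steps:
$R{\left(m,l \right)} = 8 - \frac{1}{l}$
$o{\left(A,z \right)} = 10 A + A z$
$n{\left(k \right)} = 40 - \frac{5}{k}$ ($n{\left(k \right)} = \left(8 - \frac{1}{k}\right) 5 = 40 - \frac{5}{k}$)
$L{\left(u \right)} = \frac{40 + u}{u + u \left(10 + u\right)}$ ($L{\left(u \right)} = \frac{u + 40}{u + u \left(10 + u\right)} = \frac{40 + u}{u + u \left(10 + u\right)}$)
$4080 - L{\left(n{\left(-4 \right)} \right)} = 4080 - \frac{40 + \left(40 - \frac{5}{-4}\right)}{\left(40 - \frac{5}{-4}\right) \left(11 + \left(40 - \frac{5}{-4}\right)\right)} = 4080 - \frac{40 + \left(40 - - \frac{5}{4}\right)}{\left(40 - - \frac{5}{4}\right) \left(11 + \left(40 - - \frac{5}{4}\right)\right)} = 4080 - \frac{40 + \left(40 + \frac{5}{4}\right)}{\left(40 + \frac{5}{4}\right) \left(11 + \left(40 + \frac{5}{4}\right)\right)} = 4080 - \frac{40 + \frac{165}{4}}{\frac{165}{4} \left(11 + \frac{165}{4}\right)} = 4080 - \frac{4}{165} \frac{1}{\frac{209}{4}} \cdot \frac{325}{4} = 4080 - \frac{4}{165} \cdot \frac{4}{209} \cdot \frac{325}{4} = 4080 - \frac{260}{6897} = \frac{28139500}{6897}$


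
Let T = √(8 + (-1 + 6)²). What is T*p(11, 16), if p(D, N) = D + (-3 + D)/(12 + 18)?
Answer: 169*√33/15 ≈ 64.722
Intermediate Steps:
p(D, N) = -⅒ + 31*D/30 (p(D, N) = D + (-3 + D)/30 = D + (-3 + D)*(1/30) = D + (-⅒ + D/30) = -⅒ + 31*D/30)
T = √33 (T = √(8 + 5²) = √(8 + 25) = √33 ≈ 5.7446)
T*p(11, 16) = √33*(-⅒ + (31/30)*11) = √33*(-⅒ + 341/30) = √33*(169/15) = 169*√33/15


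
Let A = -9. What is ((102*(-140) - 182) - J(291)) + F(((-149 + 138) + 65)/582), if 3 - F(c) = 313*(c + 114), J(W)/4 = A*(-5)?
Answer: -4883954/97 ≈ -50350.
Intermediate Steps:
J(W) = 180 (J(W) = 4*(-9*(-5)) = 4*45 = 180)
F(c) = -35679 - 313*c (F(c) = 3 - 313*(c + 114) = 3 - 313*(114 + c) = 3 - (35682 + 313*c) = 3 + (-35682 - 313*c) = -35679 - 313*c)
((102*(-140) - 182) - J(291)) + F(((-149 + 138) + 65)/582) = ((102*(-140) - 182) - 1*180) + (-35679 - 313*((-149 + 138) + 65)/582) = ((-14280 - 182) - 180) + (-35679 - 313*(-11 + 65)/582) = (-14462 - 180) + (-35679 - 16902/582) = -14642 + (-35679 - 313*9/97) = -14642 + (-35679 - 2817/97) = -14642 - 3463680/97 = -4883954/97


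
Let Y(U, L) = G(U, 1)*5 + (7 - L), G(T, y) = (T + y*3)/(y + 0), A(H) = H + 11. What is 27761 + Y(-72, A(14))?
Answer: 27398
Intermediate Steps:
A(H) = 11 + H
G(T, y) = (T + 3*y)/y
Y(U, L) = 22 - L + 5*U (Y(U, L) = (3 + U/1)*5 + (7 - L) = (3 + U*1)*5 + (7 - L) = (3 + U)*5 + (7 - L) = (15 + 5*U) + (7 - L) = 22 - L + 5*U)
27761 + Y(-72, A(14)) = 27761 + (22 - (11 + 14) + 5*(-72)) = 27761 + (22 - 1*25 - 360) = 27761 + (22 - 25 - 360) = 27761 - 363 = 27398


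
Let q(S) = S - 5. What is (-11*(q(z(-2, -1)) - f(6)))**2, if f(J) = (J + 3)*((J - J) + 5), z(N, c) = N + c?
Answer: 339889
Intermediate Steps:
f(J) = 15 + 5*J (f(J) = (3 + J)*(0 + 5) = (3 + J)*5 = 15 + 5*J)
q(S) = -5 + S
(-11*(q(z(-2, -1)) - f(6)))**2 = (-11*((-5 + (-2 - 1)) - (15 + 5*6)))**2 = (-11*((-5 - 3) - (15 + 30)))**2 = (-11*(-8 - 1*45))**2 = (-11*(-8 - 45))**2 = (-11*(-53))**2 = 583**2 = 339889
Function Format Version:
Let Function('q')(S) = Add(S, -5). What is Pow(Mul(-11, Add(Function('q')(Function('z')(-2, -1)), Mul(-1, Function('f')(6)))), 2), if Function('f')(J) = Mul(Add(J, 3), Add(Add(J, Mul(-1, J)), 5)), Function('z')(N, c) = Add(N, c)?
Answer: 339889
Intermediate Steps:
Function('f')(J) = Add(15, Mul(5, J)) (Function('f')(J) = Mul(Add(3, J), Add(0, 5)) = Mul(Add(3, J), 5) = Add(15, Mul(5, J)))
Function('q')(S) = Add(-5, S)
Pow(Mul(-11, Add(Function('q')(Function('z')(-2, -1)), Mul(-1, Function('f')(6)))), 2) = Pow(Mul(-11, Add(Add(-5, Add(-2, -1)), Mul(-1, Add(15, Mul(5, 6))))), 2) = Pow(Mul(-11, Add(Add(-5, -3), Mul(-1, Add(15, 30)))), 2) = Pow(Mul(-11, Add(-8, Mul(-1, 45))), 2) = Pow(Mul(-11, Add(-8, -45)), 2) = Pow(Mul(-11, -53), 2) = Pow(583, 2) = 339889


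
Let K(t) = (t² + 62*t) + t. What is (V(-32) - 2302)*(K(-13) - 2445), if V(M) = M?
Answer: 7223730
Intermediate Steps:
K(t) = t² + 63*t
(V(-32) - 2302)*(K(-13) - 2445) = (-32 - 2302)*(-13*(63 - 13) - 2445) = -2334*(-13*50 - 2445) = -2334*(-650 - 2445) = -2334*(-3095) = 7223730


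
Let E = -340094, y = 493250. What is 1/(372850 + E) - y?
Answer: -16156896999/32756 ≈ -4.9325e+5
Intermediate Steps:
1/(372850 + E) - y = 1/(372850 - 340094) - 1*493250 = 1/32756 - 493250 = -16156896999/32756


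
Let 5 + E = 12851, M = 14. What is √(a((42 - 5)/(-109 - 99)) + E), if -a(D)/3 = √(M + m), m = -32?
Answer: √(12846 - 9*I*√2) ≈ 113.34 - 0.0562*I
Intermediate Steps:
E = 12846 (E = -5 + 12851 = 12846)
a(D) = -9*I*√2 (a(D) = -3*√(14 - 32) = -9*I*√2)
√(a((42 - 5)/(-109 - 99)) + E) = √(-9*I*√2 + 12846) = √(12846 - 9*I*√2)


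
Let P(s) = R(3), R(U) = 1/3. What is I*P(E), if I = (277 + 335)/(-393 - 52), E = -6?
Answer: -204/445 ≈ -0.45843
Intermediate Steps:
R(U) = ⅓
P(s) = ⅓
I = -612/445 (I = 612/(-445) = 612*(-1/445) = -612/445 ≈ -1.3753)
I*P(E) = -612/445*⅓ = -204/445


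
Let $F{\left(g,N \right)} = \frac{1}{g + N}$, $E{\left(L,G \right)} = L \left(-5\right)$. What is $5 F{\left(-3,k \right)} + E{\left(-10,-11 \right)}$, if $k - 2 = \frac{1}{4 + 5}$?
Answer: $\frac{355}{8} \approx 44.375$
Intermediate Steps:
$E{\left(L,G \right)} = - 5 L$
$k = \frac{19}{9}$ ($k = 2 + \frac{1}{4 + 5} = 2 + \frac{1}{9} = \frac{19}{9} \approx 2.1111$)
$F{\left(g,N \right)} = \frac{1}{N + g}$
$5 F{\left(-3,k \right)} + E{\left(-10,-11 \right)} = \frac{5}{\frac{19}{9} - 3} - -50 = \frac{5}{- \frac{8}{9}} + 50 = 5 \left(- \frac{9}{8}\right) + 50 = - \frac{45}{8} + 50 = \frac{355}{8}$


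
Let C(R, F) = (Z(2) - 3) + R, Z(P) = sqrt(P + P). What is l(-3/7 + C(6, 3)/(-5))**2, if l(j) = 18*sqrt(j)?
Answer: -3240/7 ≈ -462.86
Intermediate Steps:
Z(P) = sqrt(2)*sqrt(P) (Z(P) = sqrt(2*P) = sqrt(2)*sqrt(P))
C(R, F) = -1 + R (C(R, F) = (sqrt(2)*sqrt(2) - 3) + R = (2 - 3) + R = -1 + R)
l(-3/7 + C(6, 3)/(-5))**2 = (18*sqrt(-3/7 + (-1 + 6)/(-5)))**2 = (18*sqrt(-3*1/7 + 5*(-1/5)))**2 = (18*sqrt(-3/7 - 1))**2 = (18*sqrt(-10/7))**2 = (18*(I*sqrt(70)/7))**2 = (18*I*sqrt(70)/7)**2 = -3240/7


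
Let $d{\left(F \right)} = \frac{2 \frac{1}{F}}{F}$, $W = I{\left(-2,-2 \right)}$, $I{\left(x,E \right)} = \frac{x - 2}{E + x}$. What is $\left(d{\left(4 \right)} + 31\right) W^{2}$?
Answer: $\frac{249}{8} \approx 31.125$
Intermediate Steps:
$I{\left(x,E \right)} = \frac{-2 + x}{E + x}$
$W = 1$ ($W = \frac{-2 - 2}{-2 - 2} = \frac{1}{-4} \left(-4\right) = \left(- \frac{1}{4}\right) \left(-4\right) = 1$)
$d{\left(F \right)} = \frac{2}{F^{2}}$
$\left(d{\left(4 \right)} + 31\right) W^{2} = \left(\frac{2}{16} + 31\right) 1^{2} = \left(2 \cdot \frac{1}{16} + 31\right) 1 = \left(\frac{1}{8} + 31\right) 1 = \frac{249}{8} \cdot 1 = \frac{249}{8}$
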